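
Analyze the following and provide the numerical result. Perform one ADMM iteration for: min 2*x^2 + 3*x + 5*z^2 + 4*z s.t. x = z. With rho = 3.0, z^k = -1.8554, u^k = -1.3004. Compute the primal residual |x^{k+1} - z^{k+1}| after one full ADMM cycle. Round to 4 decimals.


ADMM iteration with rho = 3.0, z^k = -1.8554, u^k = -1.3004
Step 1: x-update.
Minimize 2*x^2 + 3*x + (3.0/2)*(x + 1.8554 - 1.3004)^2
FOC: (2*2 + 3.0)*x = -3 + 3.0*(-1.8554 + 1.3004)
x^{k+1} = -0.6664
Step 2: z-update.
Minimize 5*z^2 + 4*z + (3.0/2)*(-0.6664 - z - 1.3004)^2
FOC: (2*5 + 3.0)*z = -4 + 3.0*(-0.6664 - 1.3004)
z^{k+1} = -0.7616
Step 3: u-update.
u^{k+1} = -1.3004 - 0.6664 + 0.7616 = -1.2053
Step 4: Primal residual = |-0.6664 + 0.7616| = 0.0951


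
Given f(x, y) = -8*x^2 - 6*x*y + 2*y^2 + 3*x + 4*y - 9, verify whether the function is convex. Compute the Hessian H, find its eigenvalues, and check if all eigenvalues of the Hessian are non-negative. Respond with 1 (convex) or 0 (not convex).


The Hessian of f(x,y) = -8*x^2 - 6*x*y + 2*y^2 + 3*x + 4*y - 9 is:
H = [[-16, -6], [-6, 4]]
Trace = -16 + 4 = -12
Determinant = -16*4 - (-6)^2 = -100
Discriminant = (-12)^2 - 4*-100 = 544.0
Eigenvalues: lambda_1 = -17.6619, lambda_2 = 5.6619
The function is not convex.

0


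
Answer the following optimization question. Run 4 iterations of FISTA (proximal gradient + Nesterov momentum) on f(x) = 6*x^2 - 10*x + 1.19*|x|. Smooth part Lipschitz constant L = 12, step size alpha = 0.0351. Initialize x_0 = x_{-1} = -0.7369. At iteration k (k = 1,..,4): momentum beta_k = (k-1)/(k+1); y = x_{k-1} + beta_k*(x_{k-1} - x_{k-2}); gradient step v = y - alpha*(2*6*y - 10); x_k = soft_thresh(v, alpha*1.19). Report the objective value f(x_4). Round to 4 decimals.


FISTA on f(x) = 6*x^2 - 10*x + 1.19*|x|
L = 12, alpha = 0.0351
Iteration 1: beta = 0.0, y = -0.7369 + 0.0*(-0.7369 + 0.7369) = -0.7369
  grad(y) = -18.8428, v = y - alpha*grad = -0.0755
  prox(v) = soft_thresh(-0.0755, 0.0418) = -0.0337
Iteration 2: beta = 0.3333, y = -0.0337 + 0.3333*(-0.0337 + 0.7369) = 0.2006
  grad(y) = -7.5924, v = y - alpha*grad = 0.4671
  prox(v) = soft_thresh(0.4671, 0.0418) = 0.4254
Iteration 3: beta = 0.5, y = 0.4254 + 0.5*(0.4254 + 0.0337) = 0.6549
  grad(y) = -2.1411, v = y - alpha*grad = 0.7301
  prox(v) = soft_thresh(0.7301, 0.0418) = 0.6883
Iteration 4: beta = 0.6, y = 0.6883 + 0.6*(0.6883 - 0.4254) = 0.8461
  grad(y) = 0.1527, v = y - alpha*grad = 0.8407
  prox(v) = soft_thresh(0.8407, 0.0418) = 0.7989
f(x_4) = 6*0.7989^2 - 10*0.7989 + 1.19*|0.7989| = -3.2088


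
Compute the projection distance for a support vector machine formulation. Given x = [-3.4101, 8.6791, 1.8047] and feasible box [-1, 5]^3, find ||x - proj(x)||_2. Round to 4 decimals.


Project each component onto [-1, 5].
clip(-3.4101) = -1.0, clip(8.6791) = 5.0, clip(1.8047) = 1.8047
Projection = [-1.0, 5.0, 1.8047]
Squared diffs: [5.8086, 13.5358, 0.0]
Distance = sqrt(19.3444) = 4.3982


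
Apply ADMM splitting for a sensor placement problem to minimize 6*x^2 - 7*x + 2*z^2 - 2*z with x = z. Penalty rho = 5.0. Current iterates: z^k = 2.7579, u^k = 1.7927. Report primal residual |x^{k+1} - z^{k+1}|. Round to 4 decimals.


ADMM iteration with rho = 5.0, z^k = 2.7579, u^k = 1.7927
Step 1: x-update.
Minimize 6*x^2 - 7*x + (5.0/2)*(x - 2.7579 + 1.7927)^2
FOC: (2*6 + 5.0)*x = 7 + 5.0*(2.7579 - 1.7927)
x^{k+1} = 0.6956
Step 2: z-update.
Minimize 2*z^2 - 2*z + (5.0/2)*(0.6956 - z + 1.7927)^2
FOC: (2*2 + 5.0)*z = 2 + 5.0*(0.6956 + 1.7927)
z^{k+1} = 1.6046
Step 3: u-update.
u^{k+1} = 1.7927 + 0.6956 - 1.6046 = 0.8837
Step 4: Primal residual = |0.6956 - 1.6046| = 0.909


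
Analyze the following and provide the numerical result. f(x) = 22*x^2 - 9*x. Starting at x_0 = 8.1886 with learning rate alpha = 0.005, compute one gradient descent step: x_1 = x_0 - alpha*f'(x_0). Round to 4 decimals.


We compute the gradient at x_0 and apply the update.
f'(x) = 44*x - 9
f'(8.1886) = 44*8.1886 - 9 = 351.2984
x_1 = 8.1886 - 0.005*351.2984 = 6.4321


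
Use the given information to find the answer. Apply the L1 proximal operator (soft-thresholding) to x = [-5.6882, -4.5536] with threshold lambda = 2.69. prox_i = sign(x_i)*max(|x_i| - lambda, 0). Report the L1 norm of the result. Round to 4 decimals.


Soft-thresholding with lambda = 2.69:
prox(-5.6882) = sign(-5.6882)*max(|-5.6882| - 2.69, 0) = -2.9982
prox(-4.5536) = sign(-4.5536)*max(|-4.5536| - 2.69, 0) = -1.8636
prox(x) = [-2.9982, -1.8636]
||prox(x)||_1 = 2.9982 + 1.8636 = 4.8618


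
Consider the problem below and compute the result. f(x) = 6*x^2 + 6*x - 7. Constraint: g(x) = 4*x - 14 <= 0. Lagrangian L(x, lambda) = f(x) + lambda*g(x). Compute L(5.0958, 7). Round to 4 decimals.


Step 1: Evaluate f(x).
f(5.0958) = 6*5.0958^2 + 6*5.0958 - 7 = 179.3779
Step 2: Evaluate g(x).
g(5.0958) = 4*5.0958 - 14 = 6.3832
Step 3: Compute Lagrangian.
L = 179.3779 + 7*6.3832 = 224.0603


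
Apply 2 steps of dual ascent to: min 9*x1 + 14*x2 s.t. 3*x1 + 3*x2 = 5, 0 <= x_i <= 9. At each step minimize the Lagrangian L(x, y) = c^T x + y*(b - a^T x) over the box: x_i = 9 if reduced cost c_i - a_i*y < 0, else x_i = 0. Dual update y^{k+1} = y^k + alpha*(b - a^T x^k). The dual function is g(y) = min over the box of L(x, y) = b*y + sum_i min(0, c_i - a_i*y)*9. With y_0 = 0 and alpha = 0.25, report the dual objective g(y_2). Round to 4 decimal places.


Dual ascent for LP: min 9*x1 + 14*x2, 3*x1 + 3*x2 = 5, 0 <= x_i <= 9
Step 1: y^k = 0.0, reduced costs: (9.0, 14.0)
  x^k = (0.0, 0.0), subgradient = b - a^T x = 5.0
  y^{k+1} = 0.0 + 0.25*5.0 = 1.25
Step 2: y^k = 1.25, reduced costs: (5.25, 10.25)
  x^k = (0.0, 0.0), subgradient = b - a^T x = 5.0
  y^{k+1} = 1.25 + 0.25*5.0 = 2.5
Dual objective at y_2 = 2.5: reduced costs (1.5, 6.5), box minimizer x = (0.0, 0.0)
g(y_2) = b*y + (c1 - a1*y)*x1 + (c2 - a2*y)*x2 = 5*2.5 + 1.5*0.0 + 6.5*0.0 = 12.5 + 0.0 + 0.0 = 12.5


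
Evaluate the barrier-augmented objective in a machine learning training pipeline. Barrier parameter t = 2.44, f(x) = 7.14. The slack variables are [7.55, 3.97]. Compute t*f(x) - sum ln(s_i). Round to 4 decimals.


Step 1: Compute log-barrier.
ln values: [2.0215, 1.3788]
phi = -(2.0215 + 1.3788) = -3.4003
Step 2: Compute augmented objective.
t*f(x) = 2.44*7.14 = 17.4216
Total = 17.4216 - 3.4003 = 14.0213


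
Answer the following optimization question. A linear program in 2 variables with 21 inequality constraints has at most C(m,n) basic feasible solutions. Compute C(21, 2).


Each vertex corresponds to some choice of n active constraints out of m, so the number of vertices is at most C(m, n) = m! / (n!(m-n)!).
m = 21, n = 2
Numerator: 21 * 20
Denominator: 2! = 2
C(21, 2) = 210


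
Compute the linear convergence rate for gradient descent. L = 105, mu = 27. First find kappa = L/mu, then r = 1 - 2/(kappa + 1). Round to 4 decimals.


Step 1: Compute the condition number.
kappa = L/mu = 105/27 = 3.8889
Step 2: Compute the convergence rate.
r = 1 - 2/(kappa + 1) = 1 - 2*mu/(L + mu) = (L - mu)/(L + mu) = 78/132 = 0.5909


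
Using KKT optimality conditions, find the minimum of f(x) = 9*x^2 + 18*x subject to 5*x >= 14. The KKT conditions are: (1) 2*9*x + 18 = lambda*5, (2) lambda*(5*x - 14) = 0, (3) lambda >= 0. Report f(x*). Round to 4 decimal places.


Step 1: Try lambda = 0 (constraint inactive).
x_unc = -18/(2*9) = -1.0
Check: 5*-1.0 = -5.0 < 14 -- violated!
Step 2: Constraint must be active: 5*x = 14
x* = 14/5 = 2.8
lambda = (2*9*2.8 + 18)/5 = 13.68
Step 3: Compute optimal value.
f(x*) = 9*2.8^2 + 18*2.8 = 120.96


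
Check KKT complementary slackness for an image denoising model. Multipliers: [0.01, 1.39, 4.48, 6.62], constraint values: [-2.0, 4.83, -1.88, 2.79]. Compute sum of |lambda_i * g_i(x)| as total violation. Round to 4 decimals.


KKT complementary slackness check:
lambda_1 * g_1 = 0.01 * -2.0 = -0.02
lambda_2 * g_2 = 1.39 * 4.83 = 6.7137
lambda_3 * g_3 = 4.48 * -1.88 = -8.4224
lambda_4 * g_4 = 6.62 * 2.79 = 18.4698
Total violation = 0.02 + 6.7137 + 8.4224 + 18.4698 = 33.6259


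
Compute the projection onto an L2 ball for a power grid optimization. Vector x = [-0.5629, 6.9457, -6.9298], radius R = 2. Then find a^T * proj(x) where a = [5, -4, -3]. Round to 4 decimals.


Step 1: Compute ||x|| (intermediates to 6 decimals).
||x|| = sqrt((-0.5629)^2 + 6.9457^2 + (-6.9298)^2) = 9.827601
Step 2: Project.
Since ||x|| > R, scale = R/||x|| = 2/9.827601 = 0.203508, proj(x) = scale * x
proj(x) = [-0.114555, 1.413506, -1.41027]
Step 3: Dot product.
a^T * proj(x) = 5*(-0.114555) - 4*1.413506 - 3*(-1.41027) = -1.996


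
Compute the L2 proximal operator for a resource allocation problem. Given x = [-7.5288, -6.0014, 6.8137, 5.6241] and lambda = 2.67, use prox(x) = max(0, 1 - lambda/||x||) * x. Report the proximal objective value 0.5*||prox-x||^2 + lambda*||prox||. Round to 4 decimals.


Step 1: Compute ||x||.
||x|| = 13.0674
Step 2: Compute scaling factor.
scale = max(0, 1 - 2.67/13.0674) = 0.7957
Step 3: prox(x) = [-5.9905, -4.7752, 5.4215, 4.475]
||prox(x)|| = 10.3974
Step 4: Proximal objective.
0.5*||prox-x||^2 = 3.5645
lambda*||prox|| = 27.7611
Total = 31.3255


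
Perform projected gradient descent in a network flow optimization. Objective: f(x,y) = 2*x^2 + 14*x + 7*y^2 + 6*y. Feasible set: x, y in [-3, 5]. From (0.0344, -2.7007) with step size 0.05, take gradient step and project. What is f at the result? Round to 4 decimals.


Step 1: Compute gradient at (0.0344, -2.7007).
grad_x = 2*2*0.0344 + 14 = 14.1376
grad_y = 2*7*-2.7007 + 6 = -31.8098
Step 2: Gradient step.
x_raw = 0.0344 - 0.05*14.1376 = -0.6725
y_raw = -2.7007 - 0.05*-31.8098 = -1.1102
Step 3: Project onto [-3, 5].
x_proj = clip(-0.6725) = -0.6725
y_proj = clip(-1.1102) = -1.1102
Step 4: Evaluate f.
f(-0.6725, -1.1102) = -6.5436


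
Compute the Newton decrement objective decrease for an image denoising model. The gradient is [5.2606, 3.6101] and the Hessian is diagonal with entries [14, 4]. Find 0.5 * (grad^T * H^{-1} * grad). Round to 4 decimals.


Step 1: H is diagonal, so H^(-1) * g = [0.3758, 0.9025].
Step 2: g^T H^(-1) g = sum_i g_i^2 / H_ii
  = (5.2606)^2/14 + (3.6101)^2/4
  = 1.9767 + 3.2582 = 5.2349
Step 3: Objective decrease = 0.5 * g^T H^(-1) g = 2.6175


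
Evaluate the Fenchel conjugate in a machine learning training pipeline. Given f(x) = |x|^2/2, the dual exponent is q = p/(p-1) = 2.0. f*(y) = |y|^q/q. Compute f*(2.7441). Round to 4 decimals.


The conjugate exponent q satisfies 1/p + 1/q = 1.
p = 2, so q = 2/(2 - 1) = 2.0
|y|^q = 2.7441^2.0 = 7.5301
f*(2.7441) = 7.5301 / 2.0 = 3.765


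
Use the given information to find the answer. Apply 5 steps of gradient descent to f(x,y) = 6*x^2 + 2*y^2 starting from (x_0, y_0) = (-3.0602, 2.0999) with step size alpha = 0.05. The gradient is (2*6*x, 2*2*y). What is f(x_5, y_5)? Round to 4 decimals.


Gradient descent on f(x,y) = 6*x^2 + 2*y^2.
Starting point: (-3.0602, 2.0999), alpha = 0.05
Step 1: grad_x = 2*6*-3.0602 = -36.7224, grad_y = 2*2*2.0999 = 8.3996
  x_1 = -3.0602 - 0.05*-36.7224 = -1.2241
  y_1 = 2.0999 - 0.05*8.3996 = 1.6799
Step 2: grad_x = 2*6*-1.2241 = -14.689, grad_y = 2*2*1.6799 = 6.7197
  x_2 = -1.2241 - 0.05*-14.689 = -0.4896
  y_2 = 1.6799 - 0.05*6.7197 = 1.3439
Step 3: grad_x = 2*6*-0.4896 = -5.8756, grad_y = 2*2*1.3439 = 5.3757
  x_3 = -0.4896 - 0.05*-5.8756 = -0.1959
  y_3 = 1.3439 - 0.05*5.3757 = 1.0751
Step 4: grad_x = 2*6*-0.1959 = -2.3502, grad_y = 2*2*1.0751 = 4.3006
  x_4 = -0.1959 - 0.05*-2.3502 = -0.0783
  y_4 = 1.0751 - 0.05*4.3006 = 0.8601
Step 5: grad_x = 2*6*-0.0783 = -0.9401, grad_y = 2*2*0.8601 = 3.4405
  x_5 = -0.0783 - 0.05*-0.9401 = -0.0313
  y_5 = 0.8601 - 0.05*3.4405 = 0.6881
f(-0.0313, 0.6881) = 6*(-0.0313)^2 + 2*0.6881^2 = 0.9528


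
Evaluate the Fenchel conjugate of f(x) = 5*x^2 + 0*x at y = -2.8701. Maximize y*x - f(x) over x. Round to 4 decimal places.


f*(y) = sup_x {y*x - a*x^2 - b*x} = sup_x {(y-b)*x - a*x^2}
FOC: (y - b) - 2a*x = 0 => x* = (y - b)/(2a)
x* = (-2.8701 - 0)/(2*5) = -0.287
f*(-2.8701) = (y-b)^2/(4a) = (-2.8701 - 0)^2/(4*5)
= 8.2375/20 = 0.4119


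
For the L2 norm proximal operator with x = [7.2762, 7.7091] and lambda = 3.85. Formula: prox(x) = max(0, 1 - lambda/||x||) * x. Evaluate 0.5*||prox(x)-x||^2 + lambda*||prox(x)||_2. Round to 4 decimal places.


Step 1: Compute ||x||.
||x|| = 10.6006
Step 2: Compute scaling factor.
scale = max(0, 1 - 3.85/10.6006) = 0.6368
Step 3: prox(x) = [4.6336, 4.9093]
||prox(x)|| = 6.7506
Step 4: Proximal objective.
0.5*||prox-x||^2 = 7.4113
lambda*||prox|| = 25.9898
Total = 33.4012


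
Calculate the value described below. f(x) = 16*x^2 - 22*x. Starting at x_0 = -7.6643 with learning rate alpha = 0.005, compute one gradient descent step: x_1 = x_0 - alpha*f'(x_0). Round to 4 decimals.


We compute the gradient at x_0 and apply the update.
f'(x) = 32*x - 22
f'(-7.6643) = 32*-7.6643 - 22 = -267.2576
x_1 = -7.6643 - 0.005*-267.2576 = -6.328


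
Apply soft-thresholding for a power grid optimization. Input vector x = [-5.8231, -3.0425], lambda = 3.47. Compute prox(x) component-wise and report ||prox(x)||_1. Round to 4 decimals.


Soft-thresholding with lambda = 3.47:
prox(-5.8231) = sign(-5.8231)*max(|-5.8231| - 3.47, 0) = -2.3531
prox(-3.0425) = sign(-3.0425)*max(|-3.0425| - 3.47, 0) = 0.0
prox(x) = [-2.3531, 0.0]
||prox(x)||_1 = 2.3531 + 0.0 = 2.3531


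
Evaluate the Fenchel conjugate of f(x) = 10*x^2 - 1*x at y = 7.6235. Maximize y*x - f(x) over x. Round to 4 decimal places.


f*(y) = sup_x {y*x - a*x^2 - b*x} = sup_x {(y-b)*x - a*x^2}
FOC: (y - b) - 2a*x = 0 => x* = (y - b)/(2a)
x* = (7.6235 + 1)/(2*10) = 0.4312
f*(7.6235) = (y-b)^2/(4a) = (7.6235 + 1)^2/(4*10)
= 74.3648/40 = 1.8591


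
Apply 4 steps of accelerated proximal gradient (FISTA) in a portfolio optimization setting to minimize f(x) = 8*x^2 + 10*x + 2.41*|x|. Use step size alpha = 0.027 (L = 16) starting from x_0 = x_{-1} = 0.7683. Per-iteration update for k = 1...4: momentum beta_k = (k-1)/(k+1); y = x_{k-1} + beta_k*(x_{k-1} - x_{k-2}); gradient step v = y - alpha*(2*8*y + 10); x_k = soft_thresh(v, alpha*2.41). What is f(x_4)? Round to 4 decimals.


FISTA on f(x) = 8*x^2 + 10*x + 2.41*|x|
L = 16, alpha = 0.027
Iteration 1: beta = 0.0, y = 0.7683 + 0.0*(0.7683 - 0.7683) = 0.7683
  grad(y) = 22.2928, v = y - alpha*grad = 0.1664
  prox(v) = soft_thresh(0.1664, 0.0651) = 0.1013
Iteration 2: beta = 0.3333, y = 0.1013 + 0.3333*(0.1013 - 0.7683) = -0.121
  grad(y) = 8.064, v = y - alpha*grad = -0.3387
  prox(v) = soft_thresh(-0.3387, 0.0651) = -0.2737
Iteration 3: beta = 0.5, y = -0.2737 + 0.5*(-0.2737 - 0.1013) = -0.4611
  grad(y) = 2.6216, v = y - alpha*grad = -0.5319
  prox(v) = soft_thresh(-0.5319, 0.0651) = -0.4669
Iteration 4: beta = 0.6, y = -0.4669 + 0.6*(-0.4669 + 0.2737) = -0.5828
  grad(y) = 0.6754, v = y - alpha*grad = -0.601
  prox(v) = soft_thresh(-0.601, 0.0651) = -0.536
f(x_4) = 8*(-0.536)^2 + 10*(-0.536) + 2.41*|-0.536| = -1.7699


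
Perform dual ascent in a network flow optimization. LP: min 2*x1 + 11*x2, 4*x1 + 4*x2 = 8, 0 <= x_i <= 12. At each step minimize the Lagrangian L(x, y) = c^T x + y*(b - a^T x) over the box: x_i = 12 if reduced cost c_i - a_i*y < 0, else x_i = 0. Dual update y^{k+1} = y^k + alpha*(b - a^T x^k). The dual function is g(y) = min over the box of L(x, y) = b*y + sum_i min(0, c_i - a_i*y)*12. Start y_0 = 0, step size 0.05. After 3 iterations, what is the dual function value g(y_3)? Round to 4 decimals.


Dual ascent for LP: min 2*x1 + 11*x2, 4*x1 + 4*x2 = 8, 0 <= x_i <= 12
Step 1: y^k = 0.0, reduced costs: (2.0, 11.0)
  x^k = (0.0, 0.0), subgradient = b - a^T x = 8.0
  y^{k+1} = 0.0 + 0.05*8.0 = 0.4
Step 2: y^k = 0.4, reduced costs: (0.4, 9.4)
  x^k = (0.0, 0.0), subgradient = b - a^T x = 8.0
  y^{k+1} = 0.4 + 0.05*8.0 = 0.8
Step 3: y^k = 0.8, reduced costs: (-1.2, 7.8)
  x^k = (12.0, 0.0), subgradient = b - a^T x = -40.0
  y^{k+1} = 0.8 + 0.05*-40.0 = -1.2
Dual objective at y_3 = -1.2: reduced costs (6.8, 15.8), box minimizer x = (0.0, 0.0)
g(y_3) = b*y + (c1 - a1*y)*x1 + (c2 - a2*y)*x2 = 8*(-1.2) + 6.8*0.0 + 15.8*0.0 = -9.6 + 0.0 + 0.0 = -9.6


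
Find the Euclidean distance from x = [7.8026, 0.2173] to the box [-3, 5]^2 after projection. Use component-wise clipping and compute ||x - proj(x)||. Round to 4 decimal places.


Project each component onto [-3, 5].
clip(7.8026) = 5.0, clip(0.2173) = 0.2173
Projection = [5.0, 0.2173]
Squared diffs: [7.8546, 0.0]
Distance = sqrt(7.8546) = 2.8026


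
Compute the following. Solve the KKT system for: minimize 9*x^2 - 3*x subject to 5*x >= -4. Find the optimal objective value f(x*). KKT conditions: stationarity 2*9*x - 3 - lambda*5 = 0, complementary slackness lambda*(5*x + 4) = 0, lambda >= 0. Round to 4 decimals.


Step 1: Try lambda = 0 (constraint inactive).
Stationarity: 2*9*x - 3 = 0
x* = 3/(2*9) = 1/6 = 0.1667 (rounded; the exact value 1/6 is used below)
Check constraint: 5*0.1667 = 0.8335 >= -4 -- satisfied.
Step 2: Compute optimal value.
f(x*) = 9*(1/6)^2 - 3*(1/6) = -0.25


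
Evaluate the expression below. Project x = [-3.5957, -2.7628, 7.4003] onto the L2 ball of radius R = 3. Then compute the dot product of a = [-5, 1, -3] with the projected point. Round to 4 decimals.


Step 1: Compute ||x|| (intermediates to 6 decimals).
||x|| = sqrt((-3.5957)^2 + (-2.7628)^2 + 7.4003^2) = 8.679088
Step 2: Project.
Since ||x|| > R, scale = R/||x|| = 3/8.679088 = 0.345658, proj(x) = scale * x
proj(x) = [-1.242882, -0.954984, 2.557973]
Step 3: Dot product.
a^T * proj(x) = -5*(-1.242882) + 1*(-0.954984) - 3*2.557973 = -2.4145


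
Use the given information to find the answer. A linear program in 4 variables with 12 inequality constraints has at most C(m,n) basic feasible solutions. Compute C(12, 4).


Each vertex corresponds to some choice of n active constraints out of m, so the number of vertices is at most C(m, n) = m! / (n!(m-n)!).
m = 12, n = 4
Numerator: 12 * 11 * 10 * 9
Denominator: 4! = 24
C(12, 4) = 495


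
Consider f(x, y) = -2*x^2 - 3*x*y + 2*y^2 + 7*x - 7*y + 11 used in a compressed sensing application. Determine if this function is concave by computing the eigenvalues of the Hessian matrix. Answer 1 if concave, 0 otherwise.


The Hessian of f(x,y) = -2*x^2 - 3*x*y + 2*y^2 + 7*x - 7*y + 11 is:
H = [[-4, -3], [-3, 4]]
Trace = -4 + 4 = 0
Determinant = -4*4 - (-3)^2 = -25
Discriminant = (0)^2 - 4*-25 = 100.0
Eigenvalues: lambda_1 = -5.0, lambda_2 = 5.0
The function is not concave.

0


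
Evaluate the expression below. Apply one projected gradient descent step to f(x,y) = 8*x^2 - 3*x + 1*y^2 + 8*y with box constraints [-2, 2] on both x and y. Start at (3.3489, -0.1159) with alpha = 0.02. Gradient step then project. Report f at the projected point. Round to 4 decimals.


Step 1: Compute gradient at (3.3489, -0.1159).
grad_x = 2*8*3.3489 - 3 = 50.5824
grad_y = 2*1*-0.1159 + 8 = 7.7682
Step 2: Gradient step.
x_raw = 3.3489 - 0.02*50.5824 = 2.3373
y_raw = -0.1159 - 0.02*7.7682 = -0.2713
Step 3: Project onto [-2, 2].
x_proj = clip(2.3373) = 2.0
y_proj = clip(-0.2713) = -0.2713
Step 4: Evaluate f.
f(2.0, -0.2713) = 23.9035


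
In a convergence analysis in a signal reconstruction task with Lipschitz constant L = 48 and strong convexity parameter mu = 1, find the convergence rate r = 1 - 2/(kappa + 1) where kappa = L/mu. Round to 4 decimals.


Step 1: Compute the condition number.
kappa = L/mu = 48/1 = 48.0
Step 2: Compute the convergence rate.
r = 1 - 2/(kappa + 1) = 1 - 2*mu/(L + mu) = (L - mu)/(L + mu) = 47/49 = 0.9592


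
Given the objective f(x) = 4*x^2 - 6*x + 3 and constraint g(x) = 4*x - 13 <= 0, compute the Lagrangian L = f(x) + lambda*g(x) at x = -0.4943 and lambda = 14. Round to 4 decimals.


Step 1: Evaluate f(x).
f(-0.4943) = 4*(-0.4943)^2 - 6*(-0.4943) + 3 = 6.9431
Step 2: Evaluate g(x).
g(-0.4943) = 4*-0.4943 - 13 = -14.9772
Step 3: Compute Lagrangian.
L = 6.9431 + 14*-14.9772 = -202.7377


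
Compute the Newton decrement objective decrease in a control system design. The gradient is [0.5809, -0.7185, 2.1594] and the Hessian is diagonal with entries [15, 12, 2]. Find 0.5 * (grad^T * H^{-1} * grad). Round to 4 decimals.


Step 1: H is diagonal, so H^(-1) * g = [0.0387, -0.0599, 1.0797].
Step 2: g^T H^(-1) g = sum_i g_i^2 / H_ii
  = (0.5809)^2/15 + (-0.7185)^2/12 + (2.1594)^2/2
  = 0.0225 + 0.043 + 2.3315 = 2.397
Step 3: Objective decrease = 0.5 * g^T H^(-1) g = 1.1985


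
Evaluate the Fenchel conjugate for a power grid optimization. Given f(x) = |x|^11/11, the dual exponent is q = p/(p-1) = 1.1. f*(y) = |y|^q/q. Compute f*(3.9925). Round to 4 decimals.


The conjugate exponent q satisfies 1/p + 1/q = 1.
p = 11, so q = 11/(11 - 1) = 1.1
|y|^q = 3.9925^1.1 = 4.5853
f*(3.9925) = 4.5853 / 1.1 = 4.1685


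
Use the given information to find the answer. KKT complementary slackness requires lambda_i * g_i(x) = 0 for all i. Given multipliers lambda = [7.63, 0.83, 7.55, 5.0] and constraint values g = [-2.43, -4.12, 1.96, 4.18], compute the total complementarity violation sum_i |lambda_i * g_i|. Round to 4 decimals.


KKT complementary slackness check:
lambda_1 * g_1 = 7.63 * -2.43 = -18.5409
lambda_2 * g_2 = 0.83 * -4.12 = -3.4196
lambda_3 * g_3 = 7.55 * 1.96 = 14.798
lambda_4 * g_4 = 5.0 * 4.18 = 20.9
Total violation = 18.5409 + 3.4196 + 14.798 + 20.9 = 57.6585


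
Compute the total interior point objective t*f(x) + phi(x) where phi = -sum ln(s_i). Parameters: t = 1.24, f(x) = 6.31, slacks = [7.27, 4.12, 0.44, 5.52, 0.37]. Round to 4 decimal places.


Step 1: Compute log-barrier.
ln values: [1.9838, 1.4159, -0.821, 1.7084, -0.9943]
phi = -(1.9838 + 1.4159 - 0.821 + 1.7084 - 0.9943) = -3.2928
Step 2: Compute augmented objective.
t*f(x) = 1.24*6.31 = 7.8244
Total = 7.8244 - 3.2928 = 4.5316


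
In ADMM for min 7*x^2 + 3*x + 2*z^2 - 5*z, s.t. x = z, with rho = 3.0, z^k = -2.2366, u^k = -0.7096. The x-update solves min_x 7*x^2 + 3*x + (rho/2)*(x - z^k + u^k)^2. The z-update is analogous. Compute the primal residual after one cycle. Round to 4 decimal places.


ADMM iteration with rho = 3.0, z^k = -2.2366, u^k = -0.7096
Step 1: x-update.
Minimize 7*x^2 + 3*x + (3.0/2)*(x + 2.2366 - 0.7096)^2
FOC: (2*7 + 3.0)*x = -3 + 3.0*(-2.2366 + 0.7096)
x^{k+1} = -0.4459
Step 2: z-update.
Minimize 2*z^2 - 5*z + (3.0/2)*(-0.4459 - z - 0.7096)^2
FOC: (2*2 + 3.0)*z = 5 + 3.0*(-0.4459 - 0.7096)
z^{k+1} = 0.2191
Step 3: u-update.
u^{k+1} = -0.7096 - 0.4459 - 0.2191 = -1.3746
Step 4: Primal residual = |-0.4459 - 0.2191| = 0.665


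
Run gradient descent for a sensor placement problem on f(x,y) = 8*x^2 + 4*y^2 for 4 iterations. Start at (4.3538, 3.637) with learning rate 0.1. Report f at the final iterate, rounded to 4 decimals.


Gradient descent on f(x,y) = 8*x^2 + 4*y^2.
Starting point: (4.3538, 3.637), alpha = 0.1
Step 1: grad_x = 2*8*4.3538 = 69.6608, grad_y = 2*4*3.637 = 29.096
  x_1 = 4.3538 - 0.1*69.6608 = -2.6123
  y_1 = 3.637 - 0.1*29.096 = 0.7274
Step 2: grad_x = 2*8*-2.6123 = -41.7965, grad_y = 2*4*0.7274 = 5.8192
  x_2 = -2.6123 - 0.1*-41.7965 = 1.5674
  y_2 = 0.7274 - 0.1*5.8192 = 0.1455
Step 3: grad_x = 2*8*1.5674 = 25.0779, grad_y = 2*4*0.1455 = 1.1638
  x_3 = 1.5674 - 0.1*25.0779 = -0.9404
  y_3 = 0.1455 - 0.1*1.1638 = 0.0291
Step 4: grad_x = 2*8*-0.9404 = -15.0467, grad_y = 2*4*0.0291 = 0.2328
  x_4 = -0.9404 - 0.1*-15.0467 = 0.5643
  y_4 = 0.0291 - 0.1*0.2328 = 0.0058
f(0.5643, 0.0058) = 8*0.5643^2 + 4*0.0058^2 = 2.5472


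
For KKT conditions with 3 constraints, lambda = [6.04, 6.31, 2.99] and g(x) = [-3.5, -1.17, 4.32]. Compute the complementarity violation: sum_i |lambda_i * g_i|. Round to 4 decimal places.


KKT complementary slackness check:
lambda_1 * g_1 = 6.04 * -3.5 = -21.14
lambda_2 * g_2 = 6.31 * -1.17 = -7.3827
lambda_3 * g_3 = 2.99 * 4.32 = 12.9168
Total violation = 21.14 + 7.3827 + 12.9168 = 41.4395


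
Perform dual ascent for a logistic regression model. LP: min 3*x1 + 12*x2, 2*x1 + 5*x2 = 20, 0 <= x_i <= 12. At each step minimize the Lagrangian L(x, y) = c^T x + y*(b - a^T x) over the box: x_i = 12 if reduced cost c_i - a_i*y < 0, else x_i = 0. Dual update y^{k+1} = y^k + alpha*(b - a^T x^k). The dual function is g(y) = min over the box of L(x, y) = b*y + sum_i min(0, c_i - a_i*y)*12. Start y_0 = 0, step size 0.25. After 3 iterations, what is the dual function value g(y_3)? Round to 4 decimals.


Dual ascent for LP: min 3*x1 + 12*x2, 2*x1 + 5*x2 = 20, 0 <= x_i <= 12
Step 1: y^k = 0.0, reduced costs: (3.0, 12.0)
  x^k = (0.0, 0.0), subgradient = b - a^T x = 20.0
  y^{k+1} = 0.0 + 0.25*20.0 = 5.0
Step 2: y^k = 5.0, reduced costs: (-7.0, -13.0)
  x^k = (12.0, 12.0), subgradient = b - a^T x = -64.0
  y^{k+1} = 5.0 + 0.25*-64.0 = -11.0
Step 3: y^k = -11.0, reduced costs: (25.0, 67.0)
  x^k = (0.0, 0.0), subgradient = b - a^T x = 20.0
  y^{k+1} = -11.0 + 0.25*20.0 = -6.0
Dual objective at y_3 = -6.0: reduced costs (15.0, 42.0), box minimizer x = (0.0, 0.0)
g(y_3) = b*y + (c1 - a1*y)*x1 + (c2 - a2*y)*x2 = 20*(-6.0) + 15.0*0.0 + 42.0*0.0 = -120.0 + 0.0 + 0.0 = -120.0


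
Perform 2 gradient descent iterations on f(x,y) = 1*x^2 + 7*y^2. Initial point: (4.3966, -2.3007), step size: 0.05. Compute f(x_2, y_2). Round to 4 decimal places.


Gradient descent on f(x,y) = 1*x^2 + 7*y^2.
Starting point: (4.3966, -2.3007), alpha = 0.05
Step 1: grad_x = 2*1*4.3966 = 8.7932, grad_y = 2*7*-2.3007 = -32.2098
  x_1 = 4.3966 - 0.05*8.7932 = 3.9569
  y_1 = -2.3007 - 0.05*-32.2098 = -0.6902
Step 2: grad_x = 2*1*3.9569 = 7.9139, grad_y = 2*7*-0.6902 = -9.6629
  x_2 = 3.9569 - 0.05*7.9139 = 3.5612
  y_2 = -0.6902 - 0.05*-9.6629 = -0.2071
f(3.5612, -0.2071) = 1*3.5612^2 + 7*(-0.2071)^2 = 12.9826


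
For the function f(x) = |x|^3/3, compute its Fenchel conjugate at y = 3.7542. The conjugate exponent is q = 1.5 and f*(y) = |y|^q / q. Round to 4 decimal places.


The conjugate exponent q satisfies 1/p + 1/q = 1.
p = 3, so q = 3/(3 - 1) = 1.5
|y|^q = 3.7542^1.5 = 7.274
f*(3.7542) = 7.274 / 1.5 = 4.8494


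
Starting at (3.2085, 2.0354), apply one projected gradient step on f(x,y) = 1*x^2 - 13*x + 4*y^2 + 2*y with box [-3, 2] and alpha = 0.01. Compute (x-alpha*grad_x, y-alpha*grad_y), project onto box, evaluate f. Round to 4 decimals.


Step 1: Compute gradient at (3.2085, 2.0354).
grad_x = 2*1*3.2085 - 13 = -6.583
grad_y = 2*4*2.0354 + 2 = 18.2832
Step 2: Gradient step.
x_raw = 3.2085 - 0.01*-6.583 = 3.2743
y_raw = 2.0354 - 0.01*18.2832 = 1.8526
Step 3: Project onto [-3, 2].
x_proj = clip(3.2743) = 2.0
y_proj = clip(1.8526) = 1.8526
Step 4: Evaluate f.
f(2.0, 1.8526) = -4.5668


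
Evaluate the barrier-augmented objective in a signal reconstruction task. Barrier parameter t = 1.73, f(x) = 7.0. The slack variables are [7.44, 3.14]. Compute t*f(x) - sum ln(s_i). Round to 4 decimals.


Step 1: Compute log-barrier.
ln values: [2.0069, 1.1442]
phi = -(2.0069 + 1.1442) = -3.1511
Step 2: Compute augmented objective.
t*f(x) = 1.73*7.0 = 12.11
Total = 12.11 - 3.1511 = 8.9589


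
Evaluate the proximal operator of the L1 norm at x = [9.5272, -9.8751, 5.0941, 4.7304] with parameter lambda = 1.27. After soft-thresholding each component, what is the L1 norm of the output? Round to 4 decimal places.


Soft-thresholding with lambda = 1.27:
prox(9.5272) = sign(9.5272)*max(|9.5272| - 1.27, 0) = 8.2572
prox(-9.8751) = sign(-9.8751)*max(|-9.8751| - 1.27, 0) = -8.6051
prox(5.0941) = sign(5.0941)*max(|5.0941| - 1.27, 0) = 3.8241
prox(4.7304) = sign(4.7304)*max(|4.7304| - 1.27, 0) = 3.4604
prox(x) = [8.2572, -8.6051, 3.8241, 3.4604]
||prox(x)||_1 = 8.2572 + 8.6051 + 3.8241 + 3.4604 = 24.1468


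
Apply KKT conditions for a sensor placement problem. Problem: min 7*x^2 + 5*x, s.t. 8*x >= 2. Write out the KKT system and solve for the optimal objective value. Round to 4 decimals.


Step 1: Try lambda = 0 (constraint inactive).
x_unc = -5/(2*7) = -0.3571
Check: 8*-0.3571 = -2.8568 < 2 -- violated!
Step 2: Constraint must be active: 8*x = 2
x* = 2/8 = 0.25
lambda = (2*7*0.25 + 5)/8 = 1.0625
Step 3: Compute optimal value.
f(x*) = 7*0.25^2 + 5*0.25 = 1.6875


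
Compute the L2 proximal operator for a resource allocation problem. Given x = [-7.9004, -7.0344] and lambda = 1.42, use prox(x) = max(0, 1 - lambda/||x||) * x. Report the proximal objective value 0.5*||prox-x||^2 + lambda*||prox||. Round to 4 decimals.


Step 1: Compute ||x||.
||x|| = 10.5782
Step 2: Compute scaling factor.
scale = max(0, 1 - 1.42/10.5782) = 0.8658
Step 3: prox(x) = [-6.8399, -6.0901]
||prox(x)|| = 9.1582
Step 4: Proximal objective.
0.5*||prox-x||^2 = 1.0082
lambda*||prox|| = 13.0046
Total = 14.0129


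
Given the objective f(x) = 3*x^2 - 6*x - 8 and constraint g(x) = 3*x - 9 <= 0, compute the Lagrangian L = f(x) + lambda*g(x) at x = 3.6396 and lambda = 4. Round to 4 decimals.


Step 1: Evaluate f(x).
f(3.6396) = 3*3.6396^2 - 6*3.6396 - 8 = 9.9025
Step 2: Evaluate g(x).
g(3.6396) = 3*3.6396 - 9 = 1.9188
Step 3: Compute Lagrangian.
L = 9.9025 + 4*1.9188 = 17.5777


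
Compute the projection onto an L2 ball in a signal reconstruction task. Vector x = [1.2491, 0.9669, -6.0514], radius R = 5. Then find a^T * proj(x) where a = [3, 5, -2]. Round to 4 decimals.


Step 1: Compute ||x|| (intermediates to 6 decimals).
||x|| = sqrt(1.2491^2 + 0.9669^2 + (-6.0514)^2) = 6.254166
Step 2: Project.
Since ||x|| > R, scale = R/||x|| = 5/6.254166 = 0.799467, proj(x) = scale * x
proj(x) = [0.998614, 0.773005, -4.837895]
Step 3: Dot product.
a^T * proj(x) = 3*0.998614 + 5*0.773005 - 2*(-4.837895) = 16.5367


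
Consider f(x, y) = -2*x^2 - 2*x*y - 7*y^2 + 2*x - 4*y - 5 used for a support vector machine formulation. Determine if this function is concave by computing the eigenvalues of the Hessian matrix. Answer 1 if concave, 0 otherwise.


The Hessian of f(x,y) = -2*x^2 - 2*x*y - 7*y^2 + 2*x - 4*y - 5 is:
H = [[-4, -2], [-2, -14]]
Trace = -4 - 14 = -18
Determinant = -4*-14 - (-2)^2 = 52
Discriminant = (-18)^2 - 4*52 = 116.0
Eigenvalues: lambda_1 = -14.3852, lambda_2 = -3.6148
The function is concave.

1


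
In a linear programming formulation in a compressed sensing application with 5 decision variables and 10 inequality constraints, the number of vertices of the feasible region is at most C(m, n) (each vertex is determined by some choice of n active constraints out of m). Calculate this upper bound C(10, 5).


Each vertex corresponds to some choice of n active constraints out of m, so the number of vertices is at most C(m, n) = m! / (n!(m-n)!).
m = 10, n = 5
Numerator: 10 * 9 * 8 * 7 * 6
Denominator: 5! = 120
C(10, 5) = 252


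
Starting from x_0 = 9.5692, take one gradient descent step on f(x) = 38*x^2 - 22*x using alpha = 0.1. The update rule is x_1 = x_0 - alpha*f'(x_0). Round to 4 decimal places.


We compute the gradient at x_0 and apply the update.
f'(x) = 76*x - 22
f'(9.5692) = 76*9.5692 - 22 = 705.2592
x_1 = 9.5692 - 0.1*705.2592 = -60.9567


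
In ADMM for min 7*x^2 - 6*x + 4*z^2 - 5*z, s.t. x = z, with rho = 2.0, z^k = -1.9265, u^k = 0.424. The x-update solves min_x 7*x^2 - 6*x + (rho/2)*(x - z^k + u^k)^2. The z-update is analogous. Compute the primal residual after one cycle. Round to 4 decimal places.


ADMM iteration with rho = 2.0, z^k = -1.9265, u^k = 0.424
Step 1: x-update.
Minimize 7*x^2 - 6*x + (2.0/2)*(x + 1.9265 + 0.424)^2
FOC: (2*7 + 2.0)*x = 6 + 2.0*(-1.9265 - 0.424)
x^{k+1} = 0.0812
Step 2: z-update.
Minimize 4*z^2 - 5*z + (2.0/2)*(0.0812 - z + 0.424)^2
FOC: (2*4 + 2.0)*z = 5 + 2.0*(0.0812 + 0.424)
z^{k+1} = 0.601
Step 3: u-update.
u^{k+1} = 0.424 + 0.0812 - 0.601 = -0.0959
Step 4: Primal residual = |0.0812 - 0.601| = 0.5199


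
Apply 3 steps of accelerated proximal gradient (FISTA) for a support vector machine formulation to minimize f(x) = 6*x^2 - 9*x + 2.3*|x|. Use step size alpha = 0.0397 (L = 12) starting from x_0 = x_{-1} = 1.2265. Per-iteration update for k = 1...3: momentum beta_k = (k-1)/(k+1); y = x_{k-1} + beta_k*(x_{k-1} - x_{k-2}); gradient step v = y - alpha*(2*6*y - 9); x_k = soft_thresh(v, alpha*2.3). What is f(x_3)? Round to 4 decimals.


FISTA on f(x) = 6*x^2 - 9*x + 2.3*|x|
L = 12, alpha = 0.0397
Iteration 1: beta = 0.0, y = 1.2265 + 0.0*(1.2265 - 1.2265) = 1.2265
  grad(y) = 5.718, v = y - alpha*grad = 0.9995
  prox(v) = soft_thresh(0.9995, 0.0913) = 0.9082
Iteration 2: beta = 0.3333, y = 0.9082 + 0.3333*(0.9082 - 1.2265) = 0.8021
  grad(y) = 0.625, v = y - alpha*grad = 0.7773
  prox(v) = soft_thresh(0.7773, 0.0913) = 0.686
Iteration 3: beta = 0.5, y = 0.686 + 0.5*(0.686 - 0.9082) = 0.5748
  grad(y) = -2.1018, v = y - alpha*grad = 0.6583
  prox(v) = soft_thresh(0.6583, 0.0913) = 0.567
f(x_3) = 6*0.567^2 - 9*0.567 + 2.3*|0.567| = -1.87


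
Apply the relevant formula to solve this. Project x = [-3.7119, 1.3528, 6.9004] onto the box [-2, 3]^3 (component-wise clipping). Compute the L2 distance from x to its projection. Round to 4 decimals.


Project each component onto [-2, 3].
clip(-3.7119) = -2.0, clip(1.3528) = 1.3528, clip(6.9004) = 3.0
Projection = [-2.0, 1.3528, 3.0]
Squared diffs: [2.9306, 0.0, 15.2131]
Distance = sqrt(18.1437) = 4.2595


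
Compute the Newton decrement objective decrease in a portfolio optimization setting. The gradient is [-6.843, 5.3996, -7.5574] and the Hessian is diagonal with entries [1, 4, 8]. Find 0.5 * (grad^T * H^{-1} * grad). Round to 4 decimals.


Step 1: H is diagonal, so H^(-1) * g = [-6.843, 1.3499, -0.9447].
Step 2: g^T H^(-1) g = sum_i g_i^2 / H_ii
  = (-6.843)^2/1 + (5.3996)^2/4 + (-7.5574)^2/8
  = 46.8266 + 7.2889 + 7.1393 = 61.2549
Step 3: Objective decrease = 0.5 * g^T H^(-1) g = 30.6274


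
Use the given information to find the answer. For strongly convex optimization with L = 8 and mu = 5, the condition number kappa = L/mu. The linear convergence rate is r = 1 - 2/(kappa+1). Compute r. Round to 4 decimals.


Step 1: Compute the condition number.
kappa = L/mu = 8/5 = 1.6
Step 2: Compute the convergence rate.
r = 1 - 2/(kappa + 1) = 1 - 2*mu/(L + mu) = (L - mu)/(L + mu) = 3/13 = 0.2308


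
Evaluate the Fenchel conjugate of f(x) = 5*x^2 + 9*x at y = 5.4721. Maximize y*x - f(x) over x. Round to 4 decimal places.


f*(y) = sup_x {y*x - a*x^2 - b*x} = sup_x {(y-b)*x - a*x^2}
FOC: (y - b) - 2a*x = 0 => x* = (y - b)/(2a)
x* = (5.4721 - 9)/(2*5) = -0.3528
f*(5.4721) = (y-b)^2/(4a) = (5.4721 - 9)^2/(4*5)
= 12.4461/20 = 0.6223


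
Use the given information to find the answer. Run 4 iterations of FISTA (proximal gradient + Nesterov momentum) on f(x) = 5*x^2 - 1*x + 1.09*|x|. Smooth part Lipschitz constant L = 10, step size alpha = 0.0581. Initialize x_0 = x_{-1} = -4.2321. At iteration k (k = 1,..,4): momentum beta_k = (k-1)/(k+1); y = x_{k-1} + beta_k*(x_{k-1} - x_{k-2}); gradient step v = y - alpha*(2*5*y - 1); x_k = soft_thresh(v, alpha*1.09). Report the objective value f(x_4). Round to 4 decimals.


FISTA on f(x) = 5*x^2 - 1*x + 1.09*|x|
L = 10, alpha = 0.0581
Iteration 1: beta = 0.0, y = -4.2321 + 0.0*(-4.2321 + 4.2321) = -4.2321
  grad(y) = -43.321, v = y - alpha*grad = -1.7151
  prox(v) = soft_thresh(-1.7151, 0.0633) = -1.6518
Iteration 2: beta = 0.3333, y = -1.6518 + 0.3333*(-1.6518 + 4.2321) = -0.7917
  grad(y) = -8.9173, v = y - alpha*grad = -0.2736
  prox(v) = soft_thresh(-0.2736, 0.0633) = -0.2103
Iteration 3: beta = 0.5, y = -0.2103 + 0.5*(-0.2103 + 1.6518) = 0.5105
  grad(y) = 4.1045, v = y - alpha*grad = 0.272
  prox(v) = soft_thresh(0.272, 0.0633) = 0.2087
Iteration 4: beta = 0.6, y = 0.2087 + 0.6*(0.2087 + 0.2103) = 0.46
  grad(y) = 3.6002, v = y - alpha*grad = 0.2509
  prox(v) = soft_thresh(0.2509, 0.0633) = 0.1875
f(x_4) = 5*0.1875^2 - 1*0.1875 + 1.09*|0.1875| = 0.1927


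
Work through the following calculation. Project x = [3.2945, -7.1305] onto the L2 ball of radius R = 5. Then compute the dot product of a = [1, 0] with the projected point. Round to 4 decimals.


Step 1: Compute ||x|| (intermediates to 6 decimals).
||x|| = sqrt(3.2945^2 + (-7.1305)^2) = 7.854792
Step 2: Project.
Since ||x|| > R, scale = R/||x|| = 5/7.854792 = 0.636554, proj(x) = scale * x
proj(x) = [2.097127, -4.538948]
Step 3: Dot product.
a^T * proj(x) = 1*2.097127 + 0*(-4.538948) = 2.0971


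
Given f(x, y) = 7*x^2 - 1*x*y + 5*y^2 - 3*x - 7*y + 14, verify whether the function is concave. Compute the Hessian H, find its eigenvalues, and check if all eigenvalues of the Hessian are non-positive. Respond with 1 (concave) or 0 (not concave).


The Hessian of f(x,y) = 7*x^2 - 1*x*y + 5*y^2 - 3*x - 7*y + 14 is:
H = [[14, -1], [-1, 10]]
Trace = 14 + 10 = 24
Determinant = 14*10 - (-1)^2 = 139
Discriminant = (24)^2 - 4*139 = 20.0
Eigenvalues: lambda_1 = 9.7639, lambda_2 = 14.2361
The function is not concave.

0


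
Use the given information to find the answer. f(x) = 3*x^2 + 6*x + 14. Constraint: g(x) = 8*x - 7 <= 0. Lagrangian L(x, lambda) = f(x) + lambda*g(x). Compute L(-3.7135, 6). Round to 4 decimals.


Step 1: Evaluate f(x).
f(-3.7135) = 3*(-3.7135)^2 + 6*(-3.7135) + 14 = 33.0892
Step 2: Evaluate g(x).
g(-3.7135) = 8*-3.7135 - 7 = -36.708
Step 3: Compute Lagrangian.
L = 33.0892 + 6*-36.708 = -187.1588


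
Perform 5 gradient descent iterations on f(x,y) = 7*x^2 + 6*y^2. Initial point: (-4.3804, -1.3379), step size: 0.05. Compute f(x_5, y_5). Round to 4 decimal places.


Gradient descent on f(x,y) = 7*x^2 + 6*y^2.
Starting point: (-4.3804, -1.3379), alpha = 0.05
Step 1: grad_x = 2*7*-4.3804 = -61.3256, grad_y = 2*6*-1.3379 = -16.0548
  x_1 = -4.3804 - 0.05*-61.3256 = -1.3141
  y_1 = -1.3379 - 0.05*-16.0548 = -0.5352
Step 2: grad_x = 2*7*-1.3141 = -18.3977, grad_y = 2*6*-0.5352 = -6.4219
  x_2 = -1.3141 - 0.05*-18.3977 = -0.3942
  y_2 = -0.5352 - 0.05*-6.4219 = -0.2141
Step 3: grad_x = 2*7*-0.3942 = -5.5193, grad_y = 2*6*-0.2141 = -2.5688
  x_3 = -0.3942 - 0.05*-5.5193 = -0.1183
  y_3 = -0.2141 - 0.05*-2.5688 = -0.0856
Step 4: grad_x = 2*7*-0.1183 = -1.6558, grad_y = 2*6*-0.0856 = -1.0275
  x_4 = -0.1183 - 0.05*-1.6558 = -0.0355
  y_4 = -0.0856 - 0.05*-1.0275 = -0.0343
Step 5: grad_x = 2*7*-0.0355 = -0.4967, grad_y = 2*6*-0.0343 = -0.411
  x_5 = -0.0355 - 0.05*-0.4967 = -0.0106
  y_5 = -0.0343 - 0.05*-0.411 = -0.0137
f(-0.0106, -0.0137) = 7*(-0.0106)^2 + 6*(-0.0137)^2 = 0.0019


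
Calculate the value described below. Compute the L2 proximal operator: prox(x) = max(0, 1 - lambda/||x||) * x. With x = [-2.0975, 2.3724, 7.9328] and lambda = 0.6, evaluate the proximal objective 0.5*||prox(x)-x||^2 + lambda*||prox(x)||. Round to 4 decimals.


Step 1: Compute ||x||.
||x|| = 8.5415
Step 2: Compute scaling factor.
scale = max(0, 1 - 0.6/8.5415) = 0.9298
Step 3: prox(x) = [-1.9502, 2.2057, 7.3756]
||prox(x)|| = 7.9415
Step 4: Proximal objective.
0.5*||prox-x||^2 = 0.18
lambda*||prox|| = 4.7649
Total = 4.9449


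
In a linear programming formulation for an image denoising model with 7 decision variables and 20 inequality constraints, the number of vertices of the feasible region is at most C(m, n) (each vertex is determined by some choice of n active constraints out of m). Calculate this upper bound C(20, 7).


Each vertex corresponds to some choice of n active constraints out of m, so the number of vertices is at most C(m, n) = m! / (n!(m-n)!).
m = 20, n = 7
Numerator: 20 * 19 * 18 * 17 * 16 * 15 * 14
Denominator: 7! = 5040
C(20, 7) = 77520


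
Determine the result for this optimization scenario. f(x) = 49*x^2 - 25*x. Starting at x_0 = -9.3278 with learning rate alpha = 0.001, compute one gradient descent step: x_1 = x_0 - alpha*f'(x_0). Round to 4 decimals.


We compute the gradient at x_0 and apply the update.
f'(x) = 98*x - 25
f'(-9.3278) = 98*-9.3278 - 25 = -939.1244
x_1 = -9.3278 - 0.001*-939.1244 = -8.3887


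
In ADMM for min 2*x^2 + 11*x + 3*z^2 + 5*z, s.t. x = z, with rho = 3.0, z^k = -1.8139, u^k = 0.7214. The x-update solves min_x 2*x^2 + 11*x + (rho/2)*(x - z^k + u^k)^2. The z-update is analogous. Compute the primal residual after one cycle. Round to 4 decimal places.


ADMM iteration with rho = 3.0, z^k = -1.8139, u^k = 0.7214
Step 1: x-update.
Minimize 2*x^2 + 11*x + (3.0/2)*(x + 1.8139 + 0.7214)^2
FOC: (2*2 + 3.0)*x = -11 + 3.0*(-1.8139 - 0.7214)
x^{k+1} = -2.658
Step 2: z-update.
Minimize 3*z^2 + 5*z + (3.0/2)*(-2.658 - z + 0.7214)^2
FOC: (2*3 + 3.0)*z = -5 + 3.0*(-2.658 + 0.7214)
z^{k+1} = -1.2011
Step 3: u-update.
u^{k+1} = 0.7214 - 2.658 + 1.2011 = -0.7355
Step 4: Primal residual = |-2.658 + 1.2011| = 1.4569
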